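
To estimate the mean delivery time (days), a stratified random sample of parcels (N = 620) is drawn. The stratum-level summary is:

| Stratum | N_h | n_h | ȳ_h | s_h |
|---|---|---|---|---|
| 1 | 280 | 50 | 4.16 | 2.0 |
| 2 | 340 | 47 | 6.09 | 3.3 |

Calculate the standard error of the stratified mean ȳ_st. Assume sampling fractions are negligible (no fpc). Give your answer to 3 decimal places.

SE(ȳ_st) ≈ 0.293

V̂(ȳ_st) = Σ W_h² s_h²/n_h, with W_h = N_h/N and N = 620:
  stratum 1: (280/620)²·2.0²/50 = 0.0163163
  stratum 2: (340/620)²·3.3²/47 = 0.0696794
V̂(ȳ_st) = 0.0859957
SE(ȳ_st) = √0.0859957 = 0.29325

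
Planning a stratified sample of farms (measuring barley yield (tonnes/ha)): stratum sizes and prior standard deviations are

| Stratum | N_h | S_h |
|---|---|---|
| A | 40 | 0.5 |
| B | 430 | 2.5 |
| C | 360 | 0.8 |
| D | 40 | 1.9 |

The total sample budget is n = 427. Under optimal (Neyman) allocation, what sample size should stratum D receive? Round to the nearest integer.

Neyman allocation: n_h = n · N_h S_h / Σ N_i S_i, with n = 427.
  stratum A: N_h·S_h = 40·0.5 = 20.00
  stratum B: N_h·S_h = 430·2.5 = 1075.00
  stratum C: N_h·S_h = 360·0.8 = 288.00
  stratum D: N_h·S_h = 40·1.9 = 76.00
Σ N_h S_h = 1459.00
n for stratum D = 427·76.00/1459.00 = 22.243 → 22

22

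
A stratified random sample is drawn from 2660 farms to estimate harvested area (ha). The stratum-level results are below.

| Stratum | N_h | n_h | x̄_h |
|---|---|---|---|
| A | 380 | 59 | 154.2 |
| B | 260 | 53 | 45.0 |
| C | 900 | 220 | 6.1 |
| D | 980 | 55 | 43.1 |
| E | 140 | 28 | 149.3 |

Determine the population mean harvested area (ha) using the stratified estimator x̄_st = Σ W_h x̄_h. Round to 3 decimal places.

N = Σ N_h = 2660. Stratum weights W_h = N_h/N.
x̄_st = (380·154.2 + 260·45.0 + 900·6.1 + 980·43.1 + 140·149.3) / 2660 = 52.22782

x̄_st ≈ 52.228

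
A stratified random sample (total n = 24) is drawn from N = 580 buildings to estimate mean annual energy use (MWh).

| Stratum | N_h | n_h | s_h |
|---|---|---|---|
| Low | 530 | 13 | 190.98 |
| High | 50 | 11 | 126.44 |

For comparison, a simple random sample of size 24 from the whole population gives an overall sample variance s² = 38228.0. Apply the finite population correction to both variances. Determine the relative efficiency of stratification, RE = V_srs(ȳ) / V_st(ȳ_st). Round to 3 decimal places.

RE ≈ 0.666

V̂(ȳ_st) = Σ W_h² (1 − n_h/N_h) s_h²/n_h, with W_h = N_h/N and N = 580:
  stratum Low: (530/580)²·(1 − 13/530)·190.98²/13 = 2285.3
  stratum High: (50/580)²·(1 − 11/50)·126.44²/11 = 8.42471
V_st = 2293.72
V_srs = (1 − 24/580)·38228.0/24 = 1526.92
Relative efficiency = V_srs / V_st = 1526.92/2293.72 = 0.6657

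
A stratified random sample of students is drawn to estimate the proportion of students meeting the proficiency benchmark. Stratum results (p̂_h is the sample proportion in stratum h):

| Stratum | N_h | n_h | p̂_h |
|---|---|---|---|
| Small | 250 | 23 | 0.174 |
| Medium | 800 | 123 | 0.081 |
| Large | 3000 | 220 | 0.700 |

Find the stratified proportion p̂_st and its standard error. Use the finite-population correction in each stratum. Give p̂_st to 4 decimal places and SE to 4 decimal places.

p̂_st ≈ 0.5453, SE ≈ 0.0230

N = 4050; stratum weights W_h = N_h/N.
p̂_st = Σ W_h p̂_h = (250·0.174 + 800·0.081 + 3000·0.700)/4050 = 0.54526
V̂(p̂_st) = Σ W_h² (1 − n_h/N_h) p̂_h(1−p̂_h)/(n_h−1):
  stratum Small: (250/4050)²·(1 − 23/250)·0.174·0.826/22 = 2.26028e-05
  stratum Medium: (800/4050)²·(1 − 123/800)·0.081·0.919/122 = 2.0147e-05
  stratum Large: (3000/4050)²·(1 − 220/3000)·0.700·0.300/219 = 0.000487563
V̂(p̂_st) = 0.000530313; SE = √V̂ = 0.0230285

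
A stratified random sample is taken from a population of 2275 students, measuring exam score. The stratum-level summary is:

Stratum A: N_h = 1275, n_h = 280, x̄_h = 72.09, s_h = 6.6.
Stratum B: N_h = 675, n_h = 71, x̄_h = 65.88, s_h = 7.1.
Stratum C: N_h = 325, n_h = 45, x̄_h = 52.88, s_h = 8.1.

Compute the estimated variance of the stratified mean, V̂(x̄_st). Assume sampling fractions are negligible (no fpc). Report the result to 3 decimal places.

V̂(x̄_st) ≈ 0.141

V̂(x̄_st) = Σ W_h² s_h²/n_h, with W_h = N_h/N and N = 2275:
  stratum A: (1275/2275)²·6.6²/280 = 0.0488638
  stratum B: (675/2275)²·7.1²/71 = 0.0625033
  stratum C: (325/2275)²·8.1²/45 = 0.0297551
V̂(x̄_st) = 0.141122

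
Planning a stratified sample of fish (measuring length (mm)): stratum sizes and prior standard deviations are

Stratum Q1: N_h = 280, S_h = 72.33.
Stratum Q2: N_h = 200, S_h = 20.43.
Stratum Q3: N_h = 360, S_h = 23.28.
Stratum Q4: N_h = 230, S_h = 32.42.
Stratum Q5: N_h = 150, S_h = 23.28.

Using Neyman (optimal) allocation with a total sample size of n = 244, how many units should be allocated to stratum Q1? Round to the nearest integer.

113

Neyman allocation: n_h = n · N_h S_h / Σ N_i S_i, with n = 244.
  stratum Q1: N_h·S_h = 280·72.33 = 20252.40
  stratum Q2: N_h·S_h = 200·20.43 = 4086.00
  stratum Q3: N_h·S_h = 360·23.28 = 8380.80
  stratum Q4: N_h·S_h = 230·32.42 = 7456.60
  stratum Q5: N_h·S_h = 150·23.28 = 3492.00
Σ N_h S_h = 43667.80
n for stratum Q1 = 244·20252.40/43667.80 = 113.163 → 113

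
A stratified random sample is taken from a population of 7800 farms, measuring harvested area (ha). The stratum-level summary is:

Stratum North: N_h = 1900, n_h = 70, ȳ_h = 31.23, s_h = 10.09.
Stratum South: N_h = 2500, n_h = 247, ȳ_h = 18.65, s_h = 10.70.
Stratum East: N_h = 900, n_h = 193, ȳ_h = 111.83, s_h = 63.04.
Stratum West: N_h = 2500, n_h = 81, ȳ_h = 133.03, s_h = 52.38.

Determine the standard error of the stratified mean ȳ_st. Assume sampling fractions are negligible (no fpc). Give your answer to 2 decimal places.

SE(ȳ_st) ≈ 1.97

V̂(ȳ_st) = Σ W_h² s_h²/n_h, with W_h = N_h/N and N = 7800:
  stratum North: (1900/7800)²·10.09²/70 = 0.0862983
  stratum South: (2500/7800)²·10.70²/247 = 0.0476169
  stratum East: (900/7800)²·63.04²/193 = 0.274139
  stratum West: (2500/7800)²·52.38²/81 = 3.47966
V̂(ȳ_st) = 3.88771
SE(ȳ_st) = √3.88771 = 1.97173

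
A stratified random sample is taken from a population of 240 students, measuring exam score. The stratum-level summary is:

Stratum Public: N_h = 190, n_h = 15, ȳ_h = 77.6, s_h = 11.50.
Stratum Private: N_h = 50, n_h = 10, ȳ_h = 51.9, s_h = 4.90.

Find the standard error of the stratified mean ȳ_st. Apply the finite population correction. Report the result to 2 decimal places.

SE(ȳ_st) ≈ 2.27

V̂(ȳ_st) = Σ W_h² (1 − n_h/N_h) s_h²/n_h, with W_h = N_h/N and N = 240:
  stratum Public: (190/240)²·(1 − 15/190)·11.50²/15 = 5.08948
  stratum Private: (50/240)²·(1 − 10/50)·4.90²/10 = 0.0833681
V̂(ȳ_st) = 5.17285
SE(ȳ_st) = √5.17285 = 2.27439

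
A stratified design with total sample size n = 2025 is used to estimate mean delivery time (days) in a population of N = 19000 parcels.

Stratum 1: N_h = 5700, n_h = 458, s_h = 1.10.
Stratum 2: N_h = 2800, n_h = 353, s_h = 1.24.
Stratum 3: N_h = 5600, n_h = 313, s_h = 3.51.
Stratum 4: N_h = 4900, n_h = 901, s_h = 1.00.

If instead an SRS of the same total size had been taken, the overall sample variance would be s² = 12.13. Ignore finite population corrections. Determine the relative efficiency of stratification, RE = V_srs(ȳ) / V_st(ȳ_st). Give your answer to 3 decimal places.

V̂(ȳ_st) = Σ W_h² s_h²/n_h, with W_h = N_h/N and N = 19000:
  stratum 1: (5700/19000)²·1.10²/458 = 0.000237773
  stratum 2: (2800/19000)²·1.24²/353 = 9.4597e-05
  stratum 3: (5600/19000)²·3.51²/313 = 0.00341931
  stratum 4: (4900/19000)²·1.00²/901 = 7.38176e-05
V_st = 0.0038255
V_srs = s²/n = 12.13/2025 = 0.00599012
Relative efficiency = V_srs / V_st = 0.00599012/0.0038255 = 1.5658

RE ≈ 1.566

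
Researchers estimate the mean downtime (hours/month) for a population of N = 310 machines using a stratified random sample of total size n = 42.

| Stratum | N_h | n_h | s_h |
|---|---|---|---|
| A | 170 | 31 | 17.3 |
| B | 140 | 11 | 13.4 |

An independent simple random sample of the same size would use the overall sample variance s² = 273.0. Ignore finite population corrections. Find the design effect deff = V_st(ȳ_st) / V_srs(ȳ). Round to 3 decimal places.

deff ≈ 0.959

V̂(ȳ_st) = Σ W_h² s_h²/n_h, with W_h = N_h/N and N = 310:
  stratum A: (170/310)²·17.3²/31 = 2.90339
  stratum B: (140/310)²·13.4²/11 = 3.32927
V_st = 6.23266
V_srs = s²/n = 273.0/42 = 6.5
deff = V_st / V_srs = 6.23266/6.5 = 0.9589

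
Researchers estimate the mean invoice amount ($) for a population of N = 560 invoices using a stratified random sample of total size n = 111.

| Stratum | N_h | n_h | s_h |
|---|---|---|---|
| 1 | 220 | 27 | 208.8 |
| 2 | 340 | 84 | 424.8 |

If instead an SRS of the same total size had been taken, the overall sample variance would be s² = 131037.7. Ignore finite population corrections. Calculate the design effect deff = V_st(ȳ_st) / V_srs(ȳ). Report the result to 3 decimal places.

V̂(ȳ_st) = Σ W_h² s_h²/n_h, with W_h = N_h/N and N = 560:
  stratum 1: (220/560)²·208.8²/27 = 249.211
  stratum 2: (340/560)²·424.8²/84 = 791.902
V_st = 1041.11
V_srs = s²/n = 131037.7/111 = 1180.52
deff = V_st / V_srs = 1041.11/1180.52 = 0.8819

deff ≈ 0.882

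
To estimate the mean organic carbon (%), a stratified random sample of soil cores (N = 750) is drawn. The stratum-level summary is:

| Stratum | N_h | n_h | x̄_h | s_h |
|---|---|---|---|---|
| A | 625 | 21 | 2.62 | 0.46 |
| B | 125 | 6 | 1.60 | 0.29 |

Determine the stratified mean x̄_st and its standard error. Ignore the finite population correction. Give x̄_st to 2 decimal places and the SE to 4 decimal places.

x̄_st = Σ W_h x̄_h = (625·2.62 + 125·1.60)/750 = 2.45000
V̂(x̄_st) = Σ W_h² s_h²/n_h, with W_h = N_h/N and N = 750:
  stratum A: (625/750)²·0.46²/21 = 0.00699735
  stratum B: (125/750)²·0.29²/6 = 0.000389352
V̂(x̄_st) = 0.00738671
SE(x̄_st) = √0.00738671 = 0.085946

x̄_st ≈ 2.45, SE ≈ 0.0859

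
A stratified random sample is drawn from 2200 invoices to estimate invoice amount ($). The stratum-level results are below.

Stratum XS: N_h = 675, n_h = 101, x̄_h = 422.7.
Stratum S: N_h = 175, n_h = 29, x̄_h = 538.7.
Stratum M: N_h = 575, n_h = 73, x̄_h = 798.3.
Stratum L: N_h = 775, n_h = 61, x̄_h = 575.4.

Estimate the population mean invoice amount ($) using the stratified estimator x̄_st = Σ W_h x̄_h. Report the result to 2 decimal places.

x̄_st ≈ 583.89

N = Σ N_h = 2200. Stratum weights W_h = N_h/N.
x̄_st = (675·422.7 + 175·538.7 + 575·798.3 + 775·575.4) / 2200 = 583.8875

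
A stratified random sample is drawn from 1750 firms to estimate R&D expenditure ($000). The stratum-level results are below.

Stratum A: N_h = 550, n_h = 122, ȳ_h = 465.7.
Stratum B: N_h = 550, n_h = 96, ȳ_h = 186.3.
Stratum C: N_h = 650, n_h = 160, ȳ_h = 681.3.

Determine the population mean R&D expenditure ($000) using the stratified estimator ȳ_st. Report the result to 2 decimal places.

ȳ_st ≈ 457.97

N = Σ N_h = 1750. Stratum weights W_h = N_h/N.
ȳ_st = (550·465.7 + 550·186.3 + 650·681.3) / 1750 = 457.9686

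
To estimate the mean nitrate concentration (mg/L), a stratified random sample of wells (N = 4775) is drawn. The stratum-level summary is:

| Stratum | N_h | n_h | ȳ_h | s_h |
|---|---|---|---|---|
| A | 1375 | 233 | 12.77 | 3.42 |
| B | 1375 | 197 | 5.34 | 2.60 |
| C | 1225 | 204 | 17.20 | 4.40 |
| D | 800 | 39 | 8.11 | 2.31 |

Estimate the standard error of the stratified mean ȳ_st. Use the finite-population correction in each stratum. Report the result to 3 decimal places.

SE(ȳ_st) ≈ 0.121

V̂(ȳ_st) = Σ W_h² (1 − n_h/N_h) s_h²/n_h, with W_h = N_h/N and N = 4775:
  stratum A: (1375/4775)²·(1 − 233/1375)·3.42²/233 = 0.00345715
  stratum B: (1375/4775)²·(1 − 197/1375)·2.60²/197 = 0.00243771
  stratum C: (1225/4775)²·(1 − 204/1225)·4.40²/204 = 0.00520583
  stratum D: (800/4775)²·(1 − 39/800)·2.31²/39 = 0.00365332
V̂(ȳ_st) = 0.014754
SE(ȳ_st) = √0.014754 = 0.121466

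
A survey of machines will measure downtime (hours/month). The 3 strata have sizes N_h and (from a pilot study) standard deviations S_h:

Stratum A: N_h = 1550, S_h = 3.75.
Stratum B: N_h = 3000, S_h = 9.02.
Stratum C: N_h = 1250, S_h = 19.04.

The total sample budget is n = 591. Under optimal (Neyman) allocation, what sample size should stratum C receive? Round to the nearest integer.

Neyman allocation: n_h = n · N_h S_h / Σ N_i S_i, with n = 591.
  stratum A: N_h·S_h = 1550·3.75 = 5812.50
  stratum B: N_h·S_h = 3000·9.02 = 27060.00
  stratum C: N_h·S_h = 1250·19.04 = 23800.00
Σ N_h S_h = 56672.50
n for stratum C = 591·23800.00/56672.50 = 248.194 → 248

248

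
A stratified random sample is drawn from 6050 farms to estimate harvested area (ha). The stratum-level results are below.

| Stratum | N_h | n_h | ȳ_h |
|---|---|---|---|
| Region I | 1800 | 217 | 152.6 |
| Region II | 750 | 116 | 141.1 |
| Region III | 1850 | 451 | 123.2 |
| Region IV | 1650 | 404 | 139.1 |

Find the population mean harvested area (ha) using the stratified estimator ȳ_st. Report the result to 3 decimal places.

N = Σ N_h = 6050. Stratum weights W_h = N_h/N.
ȳ_st = (1800·152.6 + 750·141.1 + 1850·123.2 + 1650·139.1) / 6050 = 138.50248

ȳ_st ≈ 138.502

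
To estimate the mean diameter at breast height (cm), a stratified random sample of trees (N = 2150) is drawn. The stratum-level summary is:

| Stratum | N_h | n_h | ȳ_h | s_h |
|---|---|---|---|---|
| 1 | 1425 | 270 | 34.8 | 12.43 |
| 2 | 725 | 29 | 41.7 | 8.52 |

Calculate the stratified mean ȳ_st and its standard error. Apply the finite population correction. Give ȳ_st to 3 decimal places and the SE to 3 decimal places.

ȳ_st ≈ 37.127, SE ≈ 0.691

ȳ_st = Σ W_h ȳ_h = (1425·34.8 + 725·41.7)/2150 = 37.12674
V̂(ȳ_st) = Σ W_h² (1 − n_h/N_h) s_h²/n_h, with W_h = N_h/N and N = 2150:
  stratum 1: (1425/2150)²·(1 − 270/1425)·12.43²/270 = 0.20375
  stratum 2: (725/2150)²·(1 − 29/725)·8.52²/29 = 0.273245
V̂(ȳ_st) = 0.476995
SE(ȳ_st) = √0.476995 = 0.690648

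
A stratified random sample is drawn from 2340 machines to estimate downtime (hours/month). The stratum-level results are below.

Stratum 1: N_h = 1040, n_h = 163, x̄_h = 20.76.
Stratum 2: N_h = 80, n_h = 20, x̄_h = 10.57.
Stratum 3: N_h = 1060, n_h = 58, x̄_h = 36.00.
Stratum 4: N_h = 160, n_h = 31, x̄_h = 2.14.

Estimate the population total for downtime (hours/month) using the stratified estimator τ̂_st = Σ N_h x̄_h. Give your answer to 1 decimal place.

τ̂_st = Σ N_h x̄_h = 1040·20.76 + 80·10.57 + 1060·36.00 + 160·2.14 = 60938.4

τ̂_st ≈ 60938.4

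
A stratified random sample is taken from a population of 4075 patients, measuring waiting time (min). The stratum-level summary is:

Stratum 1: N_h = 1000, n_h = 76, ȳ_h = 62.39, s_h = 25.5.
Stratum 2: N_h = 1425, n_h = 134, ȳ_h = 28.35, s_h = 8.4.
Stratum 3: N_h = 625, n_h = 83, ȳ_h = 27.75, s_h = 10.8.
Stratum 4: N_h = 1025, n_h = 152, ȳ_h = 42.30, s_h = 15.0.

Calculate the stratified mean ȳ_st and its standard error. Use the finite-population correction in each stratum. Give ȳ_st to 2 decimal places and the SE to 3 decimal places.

ȳ_st = Σ W_h ȳ_h = (1000·62.39 + 1425·28.35 + 625·27.75 + 1025·42.30)/4075 = 40.12025
V̂(ȳ_st) = Σ W_h² (1 − n_h/N_h) s_h²/n_h, with W_h = N_h/N and N = 4075:
  stratum 1: (1000/4075)²·(1 − 76/1000)·25.5²/76 = 0.476084
  stratum 2: (1425/4075)²·(1 − 134/1425)·8.4²/134 = 0.0583364
  stratum 3: (625/4075)²·(1 − 83/625)·10.8²/83 = 0.0286677
  stratum 4: (1025/4075)²·(1 − 152/1025)·15.0²/152 = 0.0797667
V̂(ȳ_st) = 0.642855
SE(ȳ_st) = √0.642855 = 0.801782

ȳ_st ≈ 40.12, SE ≈ 0.802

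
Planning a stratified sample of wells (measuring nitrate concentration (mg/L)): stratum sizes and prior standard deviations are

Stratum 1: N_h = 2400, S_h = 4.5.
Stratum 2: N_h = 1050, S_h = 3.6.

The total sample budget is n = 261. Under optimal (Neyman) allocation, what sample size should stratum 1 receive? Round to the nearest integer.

Neyman allocation: n_h = n · N_h S_h / Σ N_i S_i, with n = 261.
  stratum 1: N_h·S_h = 2400·4.5 = 10800.00
  stratum 2: N_h·S_h = 1050·3.6 = 3780.00
Σ N_h S_h = 14580.00
n for stratum 1 = 261·10800.00/14580.00 = 193.333 → 193

193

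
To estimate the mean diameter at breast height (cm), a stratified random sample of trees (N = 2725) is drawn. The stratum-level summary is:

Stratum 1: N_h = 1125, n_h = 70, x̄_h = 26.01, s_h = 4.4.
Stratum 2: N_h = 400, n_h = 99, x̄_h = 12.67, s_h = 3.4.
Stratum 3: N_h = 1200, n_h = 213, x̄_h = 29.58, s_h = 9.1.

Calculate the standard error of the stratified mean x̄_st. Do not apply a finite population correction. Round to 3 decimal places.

V̂(x̄_st) = Σ W_h² s_h²/n_h, with W_h = N_h/N and N = 2725:
  stratum 1: (1125/2725)²·4.4²/70 = 0.0471389
  stratum 2: (400/2725)²·3.4²/99 = 0.00251599
  stratum 3: (1200/2725)²·9.1²/213 = 0.0753933
V̂(x̄_st) = 0.125048
SE(x̄_st) = √0.125048 = 0.353622

SE(x̄_st) ≈ 0.354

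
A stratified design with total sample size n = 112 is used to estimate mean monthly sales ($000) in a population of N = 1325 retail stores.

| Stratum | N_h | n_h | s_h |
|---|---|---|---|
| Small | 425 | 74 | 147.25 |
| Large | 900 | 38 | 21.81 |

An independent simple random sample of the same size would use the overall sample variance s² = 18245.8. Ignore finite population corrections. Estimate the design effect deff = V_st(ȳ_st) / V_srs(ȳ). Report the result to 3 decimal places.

V̂(ȳ_st) = Σ W_h² s_h²/n_h, with W_h = N_h/N and N = 1325:
  stratum Small: (425/1325)²·147.25²/74 = 30.1457
  stratum Large: (900/1325)²·21.81²/38 = 5.77539
V_st = 35.9211
V_srs = s²/n = 18245.8/112 = 162.909
deff = V_st / V_srs = 35.9211/162.909 = 0.2205

deff ≈ 0.220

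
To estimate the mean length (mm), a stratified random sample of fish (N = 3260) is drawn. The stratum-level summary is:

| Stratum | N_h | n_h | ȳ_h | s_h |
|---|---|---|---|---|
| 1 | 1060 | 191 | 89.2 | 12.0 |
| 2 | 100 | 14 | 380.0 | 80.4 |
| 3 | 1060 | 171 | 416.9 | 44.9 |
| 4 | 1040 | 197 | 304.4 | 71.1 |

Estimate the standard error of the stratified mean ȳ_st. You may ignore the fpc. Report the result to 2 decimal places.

SE(ȳ_st) ≈ 2.09

V̂(ȳ_st) = Σ W_h² s_h²/n_h, with W_h = N_h/N and N = 3260:
  stratum 1: (1060/3260)²·12.0²/191 = 0.0797087
  stratum 2: (100/3260)²·80.4²/14 = 0.434459
  stratum 3: (1060/3260)²·44.9²/171 = 1.24644
  stratum 4: (1040/3260)²·71.1²/197 = 2.61159
V̂(ȳ_st) = 4.3722
SE(ȳ_st) = √4.3722 = 2.09098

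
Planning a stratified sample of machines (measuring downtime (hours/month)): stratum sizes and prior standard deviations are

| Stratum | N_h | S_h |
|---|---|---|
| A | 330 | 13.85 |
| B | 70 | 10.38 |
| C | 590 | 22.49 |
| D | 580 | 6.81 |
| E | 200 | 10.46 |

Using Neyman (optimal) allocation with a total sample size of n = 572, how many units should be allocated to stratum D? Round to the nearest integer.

Neyman allocation: n_h = n · N_h S_h / Σ N_i S_i, with n = 572.
  stratum A: N_h·S_h = 330·13.85 = 4570.50
  stratum B: N_h·S_h = 70·10.38 = 726.60
  stratum C: N_h·S_h = 590·22.49 = 13269.10
  stratum D: N_h·S_h = 580·6.81 = 3949.80
  stratum E: N_h·S_h = 200·10.46 = 2092.00
Σ N_h S_h = 24608.00
n for stratum D = 572·3949.80/24608.00 = 91.811 → 92

92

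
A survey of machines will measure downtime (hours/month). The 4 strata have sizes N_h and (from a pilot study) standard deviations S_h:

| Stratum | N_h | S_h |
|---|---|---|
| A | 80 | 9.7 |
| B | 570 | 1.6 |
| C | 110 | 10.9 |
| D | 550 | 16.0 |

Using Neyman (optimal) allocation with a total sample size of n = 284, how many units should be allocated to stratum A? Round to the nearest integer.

Neyman allocation: n_h = n · N_h S_h / Σ N_i S_i, with n = 284.
  stratum A: N_h·S_h = 80·9.7 = 776.00
  stratum B: N_h·S_h = 570·1.6 = 912.00
  stratum C: N_h·S_h = 110·10.9 = 1199.00
  stratum D: N_h·S_h = 550·16.0 = 8800.00
Σ N_h S_h = 11687.00
n for stratum A = 284·776.00/11687.00 = 18.857 → 19

19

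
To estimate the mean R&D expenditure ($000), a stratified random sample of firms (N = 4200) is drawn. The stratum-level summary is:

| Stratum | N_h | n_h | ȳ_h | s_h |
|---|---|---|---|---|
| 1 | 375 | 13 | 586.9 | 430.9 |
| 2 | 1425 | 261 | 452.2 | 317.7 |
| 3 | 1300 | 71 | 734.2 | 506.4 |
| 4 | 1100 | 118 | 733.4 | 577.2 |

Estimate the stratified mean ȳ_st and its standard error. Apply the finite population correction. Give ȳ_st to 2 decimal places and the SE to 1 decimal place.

ȳ_st ≈ 625.16, SE ≈ 25.4

ȳ_st = Σ W_h ȳ_h = (375·586.9 + 1425·452.2 + 1300·734.2 + 1100·733.4)/4200 = 625.16012
V̂(ȳ_st) = Σ W_h² (1 − n_h/N_h) s_h²/n_h, with W_h = N_h/N and N = 4200:
  stratum 1: (375/4200)²·(1 − 13/375)·430.9²/13 = 109.913
  stratum 2: (1425/4200)²·(1 − 261/1425)·317.7²/261 = 36.3633
  stratum 3: (1300/4200)²·(1 − 71/1300)·506.4²/71 = 327.134
  stratum 4: (1100/4200)²·(1 − 118/1100)·577.2²/118 = 172.893
V̂(ȳ_st) = 646.303
SE(ȳ_st) = √646.303 = 25.4225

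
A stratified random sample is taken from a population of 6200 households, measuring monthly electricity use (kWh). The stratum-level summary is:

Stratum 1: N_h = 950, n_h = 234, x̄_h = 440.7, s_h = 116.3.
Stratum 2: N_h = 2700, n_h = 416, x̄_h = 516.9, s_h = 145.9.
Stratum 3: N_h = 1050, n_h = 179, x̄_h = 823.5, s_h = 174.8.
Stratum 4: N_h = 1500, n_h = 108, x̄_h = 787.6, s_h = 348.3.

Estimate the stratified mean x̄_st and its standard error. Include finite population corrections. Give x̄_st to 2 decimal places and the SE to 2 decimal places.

x̄_st ≈ 622.64, SE ≈ 8.62

x̄_st = Σ W_h x̄_h = (950·440.7 + 2700·516.9 + 1050·823.5 + 1500·787.6)/6200 = 622.64032
V̂(x̄_st) = Σ W_h² (1 − n_h/N_h) s_h²/n_h, with W_h = N_h/N and N = 6200:
  stratum 1: (950/6200)²·(1 − 234/950)·116.3²/234 = 1.02281
  stratum 2: (2700/6200)²·(1 − 416/2700)·145.9²/416 = 8.20907
  stratum 3: (1050/6200)²·(1 − 179/1050)·174.8²/179 = 4.0612
  stratum 4: (1500/6200)²·(1 − 108/1500)·348.3²/108 = 61.0141
V̂(x̄_st) = 74.3072
SE(x̄_st) = √74.3072 = 8.62016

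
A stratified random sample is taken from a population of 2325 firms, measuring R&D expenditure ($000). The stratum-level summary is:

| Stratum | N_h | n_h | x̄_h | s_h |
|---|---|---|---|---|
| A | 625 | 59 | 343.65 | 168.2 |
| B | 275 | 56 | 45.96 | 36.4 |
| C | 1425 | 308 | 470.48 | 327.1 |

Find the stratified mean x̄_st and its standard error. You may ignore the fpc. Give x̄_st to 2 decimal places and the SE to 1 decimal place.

x̄_st ≈ 386.17, SE ≈ 12.9

x̄_st = Σ W_h x̄_h = (625·343.65 + 275·45.96 + 1425·470.48)/2325 = 386.17387
V̂(x̄_st) = Σ W_h² s_h²/n_h, with W_h = N_h/N and N = 2325:
  stratum A: (625/2325)²·168.2²/59 = 34.6509
  stratum B: (275/2325)²·36.4²/56 = 0.331005
  stratum C: (1425/2325)²·327.1²/308 = 130.495
V̂(x̄_st) = 165.477
SE(x̄_st) = √165.477 = 12.8638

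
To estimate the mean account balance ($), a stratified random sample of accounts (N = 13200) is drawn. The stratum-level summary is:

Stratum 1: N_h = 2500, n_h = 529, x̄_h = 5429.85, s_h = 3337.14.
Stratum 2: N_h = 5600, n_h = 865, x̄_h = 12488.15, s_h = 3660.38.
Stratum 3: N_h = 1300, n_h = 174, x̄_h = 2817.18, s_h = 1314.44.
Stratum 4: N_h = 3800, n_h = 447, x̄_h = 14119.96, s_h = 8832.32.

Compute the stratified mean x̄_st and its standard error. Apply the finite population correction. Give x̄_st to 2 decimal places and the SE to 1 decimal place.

x̄_st ≈ 10668.67, SE ≈ 125.7

x̄_st = Σ W_h x̄_h = (2500·5429.85 + 5600·12488.15 + 1300·2817.18 + 3800·14119.96)/13200 = 10668.67023
V̂(x̄_st) = Σ W_h² (1 − n_h/N_h) s_h²/n_h, with W_h = N_h/N and N = 13200:
  stratum 1: (2500/13200)²·(1 − 529/2500)·3337.14²/529 = 595.349
  stratum 2: (5600/13200)²·(1 − 865/5600)·3660.38²/865 = 2357.2
  stratum 3: (1300/13200)²·(1 − 174/1300)·1314.44²/174 = 83.4192
  stratum 4: (3800/13200)²·(1 − 447/3800)·8832.32²/447 = 12761.8
V̂(x̄_st) = 15797.8
SE(x̄_st) = √15797.8 = 125.689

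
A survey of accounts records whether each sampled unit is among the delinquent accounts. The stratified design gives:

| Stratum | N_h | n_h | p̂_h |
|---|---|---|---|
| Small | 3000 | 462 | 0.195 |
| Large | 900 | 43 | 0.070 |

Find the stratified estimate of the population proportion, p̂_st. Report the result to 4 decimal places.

p̂_st ≈ 0.1662

N = 3900; stratum weights W_h = N_h/N.
p̂_st = Σ W_h p̂_h = (3000·0.195 + 900·0.070)/3900 = 0.16615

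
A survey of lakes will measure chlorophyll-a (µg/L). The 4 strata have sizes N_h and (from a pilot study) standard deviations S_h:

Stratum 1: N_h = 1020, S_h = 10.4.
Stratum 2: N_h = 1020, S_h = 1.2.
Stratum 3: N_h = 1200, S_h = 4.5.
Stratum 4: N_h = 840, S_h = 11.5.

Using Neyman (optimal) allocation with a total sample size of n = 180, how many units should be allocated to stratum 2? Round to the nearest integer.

8

Neyman allocation: n_h = n · N_h S_h / Σ N_i S_i, with n = 180.
  stratum 1: N_h·S_h = 1020·10.4 = 10608.00
  stratum 2: N_h·S_h = 1020·1.2 = 1224.00
  stratum 3: N_h·S_h = 1200·4.5 = 5400.00
  stratum 4: N_h·S_h = 840·11.5 = 9660.00
Σ N_h S_h = 26892.00
n for stratum 2 = 180·1224.00/26892.00 = 8.193 → 8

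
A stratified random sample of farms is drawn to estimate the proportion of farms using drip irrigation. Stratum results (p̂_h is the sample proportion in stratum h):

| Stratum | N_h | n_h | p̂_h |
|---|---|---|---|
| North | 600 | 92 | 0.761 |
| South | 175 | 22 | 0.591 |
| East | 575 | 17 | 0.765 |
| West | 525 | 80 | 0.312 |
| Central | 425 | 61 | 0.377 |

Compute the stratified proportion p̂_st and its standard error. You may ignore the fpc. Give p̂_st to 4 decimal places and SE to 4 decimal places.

p̂_st ≈ 0.5756, SE ≈ 0.0344

N = 2300; stratum weights W_h = N_h/N.
p̂_st = Σ W_h p̂_h = (600·0.761 + 175·0.591 + 575·0.765 + 525·0.312 + 425·0.377)/2300 = 0.57562
V̂(p̂_st) = Σ W_h² p̂_h(1−p̂_h)/(n_h−1):
  stratum North: (600/2300)²·0.761·0.239/91 = 0.000136015
  stratum South: (175/2300)²·0.591·0.409/21 = 6.66365e-05
  stratum East: (575/2300)²·0.765·0.235/16 = 0.000702246
  stratum West: (525/2300)²·0.312·0.688/79 = 0.000141572
  stratum Central: (425/2300)²·0.377·0.623/60 = 0.00013366
V̂(p̂_st) = 0.00118013; SE = √V̂ = 0.034353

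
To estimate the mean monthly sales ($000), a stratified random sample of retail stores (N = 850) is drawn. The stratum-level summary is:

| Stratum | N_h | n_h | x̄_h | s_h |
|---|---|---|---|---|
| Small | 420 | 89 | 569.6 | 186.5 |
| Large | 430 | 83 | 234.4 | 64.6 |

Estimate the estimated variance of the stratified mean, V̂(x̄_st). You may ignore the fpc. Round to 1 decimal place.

V̂(x̄_st) = Σ W_h² s_h²/n_h, with W_h = N_h/N and N = 850:
  stratum Small: (420/850)²·186.5²/89 = 95.4176
  stratum Large: (430/850)²·64.6²/83 = 12.8673
V̂(x̄_st) = 108.285

V̂(x̄_st) ≈ 108.3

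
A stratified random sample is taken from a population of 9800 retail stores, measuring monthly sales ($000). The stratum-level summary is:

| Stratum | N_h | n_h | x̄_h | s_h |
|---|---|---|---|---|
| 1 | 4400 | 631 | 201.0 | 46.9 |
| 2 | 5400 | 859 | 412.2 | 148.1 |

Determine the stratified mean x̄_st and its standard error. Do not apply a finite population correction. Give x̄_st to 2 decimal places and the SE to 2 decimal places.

x̄_st ≈ 317.38, SE ≈ 2.91

x̄_st = Σ W_h x̄_h = (4400·201.0 + 5400·412.2)/9800 = 317.37551
V̂(x̄_st) = Σ W_h² s_h²/n_h, with W_h = N_h/N and N = 9800:
  stratum 1: (4400/9800)²·46.9²/631 = 0.702699
  stratum 2: (5400/9800)²·148.1²/859 = 7.75269
V̂(x̄_st) = 8.45539
SE(x̄_st) = √8.45539 = 2.90781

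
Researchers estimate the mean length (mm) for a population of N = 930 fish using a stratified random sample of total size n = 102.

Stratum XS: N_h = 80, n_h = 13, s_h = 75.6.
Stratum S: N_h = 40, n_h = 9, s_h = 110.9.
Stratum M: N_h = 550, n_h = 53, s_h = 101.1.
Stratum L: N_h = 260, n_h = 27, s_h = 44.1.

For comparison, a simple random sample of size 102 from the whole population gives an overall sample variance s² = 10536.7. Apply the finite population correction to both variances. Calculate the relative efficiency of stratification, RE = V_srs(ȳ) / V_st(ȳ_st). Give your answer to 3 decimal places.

RE ≈ 1.301

V̂(ȳ_st) = Σ W_h² (1 − n_h/N_h) s_h²/n_h, with W_h = N_h/N and N = 930:
  stratum XS: (80/930)²·(1 − 13/80)·75.6²/13 = 2.72458
  stratum S: (40/930)²·(1 − 9/40)·110.9²/9 = 1.95919
  stratum M: (550/930)²·(1 − 53/550)·101.1²/53 = 60.9508
  stratum L: (260/930)²·(1 − 27/260)·44.1²/27 = 5.04518
V_st = 70.6798
V_srs = (1 − 102/930)·10536.7/102 = 91.9712
Relative efficiency = V_srs / V_st = 91.9712/70.6798 = 1.3012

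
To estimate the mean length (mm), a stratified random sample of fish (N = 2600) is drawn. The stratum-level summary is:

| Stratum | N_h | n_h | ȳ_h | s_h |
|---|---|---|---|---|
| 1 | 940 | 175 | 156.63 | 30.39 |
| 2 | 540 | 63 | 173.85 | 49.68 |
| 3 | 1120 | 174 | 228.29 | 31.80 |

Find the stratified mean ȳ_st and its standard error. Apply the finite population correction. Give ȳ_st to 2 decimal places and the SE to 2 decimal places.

ȳ_st ≈ 191.08, SE ≈ 1.72

ȳ_st = Σ W_h ȳ_h = (940·156.63 + 540·173.85 + 1120·228.29)/2600 = 191.07538
V̂(ȳ_st) = Σ W_h² (1 − n_h/N_h) s_h²/n_h, with W_h = N_h/N and N = 2600:
  stratum 1: (940/2600)²·(1 − 175/940)·30.39²/175 = 0.561392
  stratum 2: (540/2600)²·(1 − 63/540)·49.68²/63 = 1.49275
  stratum 3: (1120/2600)²·(1 − 174/1120)·31.80²/174 = 0.910893
V̂(ȳ_st) = 2.96504
SE(ȳ_st) = √2.96504 = 1.72193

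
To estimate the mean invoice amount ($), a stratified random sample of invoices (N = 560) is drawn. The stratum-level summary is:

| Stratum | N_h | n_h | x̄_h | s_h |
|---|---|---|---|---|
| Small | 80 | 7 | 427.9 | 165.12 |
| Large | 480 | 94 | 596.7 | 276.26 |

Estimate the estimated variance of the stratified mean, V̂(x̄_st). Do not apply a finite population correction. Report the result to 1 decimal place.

V̂(x̄_st) ≈ 676.0

V̂(x̄_st) = Σ W_h² s_h²/n_h, with W_h = N_h/N and N = 560:
  stratum Small: (80/560)²·165.12²/7 = 79.4887
  stratum Large: (480/560)²·276.26²/94 = 596.506
V̂(x̄_st) = 675.994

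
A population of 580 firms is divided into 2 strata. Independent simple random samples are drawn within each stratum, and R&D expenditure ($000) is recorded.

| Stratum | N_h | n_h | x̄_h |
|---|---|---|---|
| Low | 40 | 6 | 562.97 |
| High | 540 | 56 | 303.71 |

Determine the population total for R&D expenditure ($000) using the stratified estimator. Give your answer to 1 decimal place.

τ̂_st ≈ 186522.2

τ̂_st = Σ N_h x̄_h = 40·562.97 + 540·303.71 = 186522.2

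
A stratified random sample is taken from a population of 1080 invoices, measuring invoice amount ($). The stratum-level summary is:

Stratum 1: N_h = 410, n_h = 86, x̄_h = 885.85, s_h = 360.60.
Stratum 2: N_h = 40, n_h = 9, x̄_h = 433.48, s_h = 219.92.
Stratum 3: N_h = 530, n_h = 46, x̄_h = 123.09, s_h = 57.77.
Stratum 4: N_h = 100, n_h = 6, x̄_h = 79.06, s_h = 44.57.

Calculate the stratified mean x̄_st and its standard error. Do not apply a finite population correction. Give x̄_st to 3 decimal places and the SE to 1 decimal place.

x̄_st = Σ W_h x̄_h = (410·885.85 + 40·433.48 + 530·123.09 + 100·79.06)/1080 = 420.07537
V̂(x̄_st) = Σ W_h² s_h²/n_h, with W_h = N_h/N and N = 1080:
  stratum 1: (410/1080)²·360.60²/86 = 217.908
  stratum 2: (40/1080)²·219.92²/9 = 7.37156
  stratum 3: (530/1080)²·57.77²/46 = 17.4723
  stratum 4: (100/1080)²·44.57²/6 = 2.83848
V̂(x̄_st) = 245.59
SE(x̄_st) = √245.59 = 15.6713

x̄_st ≈ 420.075, SE ≈ 15.7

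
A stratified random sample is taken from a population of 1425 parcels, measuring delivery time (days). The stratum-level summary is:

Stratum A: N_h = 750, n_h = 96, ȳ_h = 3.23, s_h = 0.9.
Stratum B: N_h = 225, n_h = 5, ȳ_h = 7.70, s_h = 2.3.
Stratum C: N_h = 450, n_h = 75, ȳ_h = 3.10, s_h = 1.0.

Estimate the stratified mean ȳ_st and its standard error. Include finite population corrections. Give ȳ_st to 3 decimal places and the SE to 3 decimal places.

ȳ_st = Σ W_h ȳ_h = (750·3.23 + 225·7.70 + 450·3.10)/1425 = 3.89474
V̂(ȳ_st) = Σ W_h² (1 − n_h/N_h) s_h²/n_h, with W_h = N_h/N and N = 1425:
  stratum A: (750/1425)²·(1 − 96/750)·0.9²/96 = 0.00203809
  stratum B: (225/1425)²·(1 − 5/225)·2.3²/5 = 0.0257906
  stratum C: (450/1425)²·(1 − 75/450)·1.0²/75 = 0.00110803
V̂(ȳ_st) = 0.0289367
SE(ȳ_st) = √0.0289367 = 0.170108

ȳ_st ≈ 3.895, SE ≈ 0.170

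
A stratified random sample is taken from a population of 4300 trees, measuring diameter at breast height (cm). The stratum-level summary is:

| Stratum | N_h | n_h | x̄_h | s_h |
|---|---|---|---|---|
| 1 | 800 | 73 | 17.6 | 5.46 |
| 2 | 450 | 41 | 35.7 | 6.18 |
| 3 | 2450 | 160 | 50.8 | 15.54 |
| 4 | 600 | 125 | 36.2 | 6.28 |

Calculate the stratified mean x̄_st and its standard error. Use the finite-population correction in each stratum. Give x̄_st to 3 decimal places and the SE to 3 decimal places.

x̄_st ≈ 41.006, SE ≈ 0.696

x̄_st = Σ W_h x̄_h = (800·17.6 + 450·35.7 + 2450·50.8 + 600·36.2)/4300 = 41.00581
V̂(x̄_st) = Σ W_h² (1 − n_h/N_h) s_h²/n_h, with W_h = N_h/N and N = 4300:
  stratum 1: (800/4300)²·(1 − 73/800)·5.46²/73 = 0.0128455
  stratum 2: (450/4300)²·(1 − 41/450)·6.18²/41 = 0.0092724
  stratum 3: (2450/4300)²·(1 − 160/2450)·15.54²/160 = 0.45798
  stratum 4: (600/4300)²·(1 − 125/600)·6.28²/125 = 0.00486315
V̂(x̄_st) = 0.484961
SE(x̄_st) = √0.484961 = 0.696392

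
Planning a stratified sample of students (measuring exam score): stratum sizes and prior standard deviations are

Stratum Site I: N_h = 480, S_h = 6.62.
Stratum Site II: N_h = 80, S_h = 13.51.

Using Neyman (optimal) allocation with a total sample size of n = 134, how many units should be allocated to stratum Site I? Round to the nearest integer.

Neyman allocation: n_h = n · N_h S_h / Σ N_i S_i, with n = 134.
  stratum Site I: N_h·S_h = 480·6.62 = 3177.60
  stratum Site II: N_h·S_h = 80·13.51 = 1080.80
Σ N_h S_h = 4258.40
n for stratum Site I = 134·3177.60/4258.40 = 99.990 → 100

100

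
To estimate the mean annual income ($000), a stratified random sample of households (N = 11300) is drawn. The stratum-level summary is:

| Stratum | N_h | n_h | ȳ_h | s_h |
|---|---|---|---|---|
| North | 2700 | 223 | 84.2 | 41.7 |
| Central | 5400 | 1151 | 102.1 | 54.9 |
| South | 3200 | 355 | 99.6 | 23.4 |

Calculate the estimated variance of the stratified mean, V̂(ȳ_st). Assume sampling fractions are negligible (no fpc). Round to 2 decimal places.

V̂(ȳ_st) ≈ 1.17

V̂(ȳ_st) = Σ W_h² s_h²/n_h, with W_h = N_h/N and N = 11300:
  stratum North: (2700/11300)²·41.7²/223 = 0.445182
  stratum Central: (5400/11300)²·54.9²/1151 = 0.597998
  stratum South: (3200/11300)²·23.4²/355 = 0.123693
V̂(ȳ_st) = 1.16687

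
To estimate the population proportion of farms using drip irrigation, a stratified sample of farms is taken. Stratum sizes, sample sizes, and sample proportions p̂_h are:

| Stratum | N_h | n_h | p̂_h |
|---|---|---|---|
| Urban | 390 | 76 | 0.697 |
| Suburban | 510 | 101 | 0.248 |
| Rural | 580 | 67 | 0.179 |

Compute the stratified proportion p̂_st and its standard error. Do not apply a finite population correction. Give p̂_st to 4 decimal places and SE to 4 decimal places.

N = 1480; stratum weights W_h = N_h/N.
p̂_st = Σ W_h p̂_h = (390·0.697 + 510·0.248 + 580·0.179)/1480 = 0.33928
V̂(p̂_st) = Σ W_h² p̂_h(1−p̂_h)/(n_h−1):
  stratum Urban: (390/1480)²·0.697·0.303/75 = 0.000195533
  stratum Suburban: (510/1480)²·0.248·0.752/100 = 0.000221455
  stratum Rural: (580/1480)²·0.179·0.821/66 = 0.000341967
V̂(p̂_st) = 0.000758956; SE = √V̂ = 0.0275492

p̂_st ≈ 0.3393, SE ≈ 0.0275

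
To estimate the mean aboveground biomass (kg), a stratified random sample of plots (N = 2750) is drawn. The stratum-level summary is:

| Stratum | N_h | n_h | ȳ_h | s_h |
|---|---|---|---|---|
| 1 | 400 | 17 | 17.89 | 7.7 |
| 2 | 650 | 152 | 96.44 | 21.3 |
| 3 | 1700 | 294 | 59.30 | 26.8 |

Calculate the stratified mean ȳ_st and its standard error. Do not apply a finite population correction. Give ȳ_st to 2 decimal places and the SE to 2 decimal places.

ȳ_st = Σ W_h ȳ_h = (400·17.89 + 650·96.44 + 1700·59.30)/2750 = 62.05527
V̂(ȳ_st) = Σ W_h² s_h²/n_h, with W_h = N_h/N and N = 2750:
  stratum 1: (400/2750)²·7.7²/17 = 0.0737882
  stratum 2: (650/2750)²·21.3²/152 = 0.166754
  stratum 3: (1700/2750)²·26.8²/294 = 0.933587
V̂(ȳ_st) = 1.17413
SE(ȳ_st) = √1.17413 = 1.08357

ȳ_st ≈ 62.06, SE ≈ 1.08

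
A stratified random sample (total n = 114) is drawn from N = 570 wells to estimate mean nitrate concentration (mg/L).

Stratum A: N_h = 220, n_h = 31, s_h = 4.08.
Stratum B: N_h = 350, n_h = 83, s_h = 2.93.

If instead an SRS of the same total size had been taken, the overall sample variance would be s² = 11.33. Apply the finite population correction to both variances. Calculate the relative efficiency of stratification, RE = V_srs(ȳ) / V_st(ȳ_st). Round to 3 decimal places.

V̂(ȳ_st) = Σ W_h² (1 − n_h/N_h) s_h²/n_h, with W_h = N_h/N and N = 570:
  stratum A: (220/570)²·(1 − 31/220)·4.08²/31 = 0.0687216
  stratum B: (350/570)²·(1 − 83/350)·2.93²/83 = 0.02975
V_st = 0.0984716
V_srs = (1 − 114/570)·11.33/114 = 0.0795088
Relative efficiency = V_srs / V_st = 0.0795088/0.0984716 = 0.8074

RE ≈ 0.807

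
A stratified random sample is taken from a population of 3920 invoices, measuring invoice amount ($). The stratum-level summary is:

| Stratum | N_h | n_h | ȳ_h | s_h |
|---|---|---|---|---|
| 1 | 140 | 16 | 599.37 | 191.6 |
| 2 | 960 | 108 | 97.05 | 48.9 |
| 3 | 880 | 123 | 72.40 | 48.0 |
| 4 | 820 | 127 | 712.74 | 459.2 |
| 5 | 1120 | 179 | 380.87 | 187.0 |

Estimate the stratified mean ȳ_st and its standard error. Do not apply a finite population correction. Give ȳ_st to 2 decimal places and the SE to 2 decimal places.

ȳ_st = Σ W_h ȳ_h = (140·599.37 + 960·97.05 + 880·72.40 + 820·712.74 + 1120·380.87)/3920 = 319.34005
V̂(ȳ_st) = Σ W_h² s_h²/n_h, with W_h = N_h/N and N = 3920:
  stratum 1: (140/3920)²·191.6²/16 = 2.92654
  stratum 2: (960/3920)²·48.9²/108 = 1.3279
  stratum 3: (880/3920)²·48.0²/123 = 0.943997
  stratum 4: (820/3920)²·459.2²/127 = 72.6533
  stratum 5: (1120/3920)²·187.0²/179 = 15.9476
V̂(ȳ_st) = 93.7993
SE(ȳ_st) = √93.7993 = 9.68501

ȳ_st ≈ 319.34, SE ≈ 9.69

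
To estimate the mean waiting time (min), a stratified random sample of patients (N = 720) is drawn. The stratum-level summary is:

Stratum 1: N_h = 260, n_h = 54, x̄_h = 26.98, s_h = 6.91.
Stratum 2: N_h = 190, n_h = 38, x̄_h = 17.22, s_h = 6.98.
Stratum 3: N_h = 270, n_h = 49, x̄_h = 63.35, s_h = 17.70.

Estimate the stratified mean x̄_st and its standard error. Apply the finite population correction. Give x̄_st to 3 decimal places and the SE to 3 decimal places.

x̄_st ≈ 38.043, SE ≈ 0.948

x̄_st = Σ W_h x̄_h = (260·26.98 + 190·17.22 + 270·63.35)/720 = 38.04319
V̂(x̄_st) = Σ W_h² (1 − n_h/N_h) s_h²/n_h, with W_h = N_h/N and N = 720:
  stratum 1: (260/720)²·(1 − 54/260)·6.91²/54 = 0.0913562
  stratum 2: (190/720)²·(1 − 38/190)·6.98²/38 = 0.0714265
  stratum 3: (270/720)²·(1 − 49/270)·17.70²/49 = 0.735938
V̂(x̄_st) = 0.898721
SE(x̄_st) = √0.898721 = 0.948009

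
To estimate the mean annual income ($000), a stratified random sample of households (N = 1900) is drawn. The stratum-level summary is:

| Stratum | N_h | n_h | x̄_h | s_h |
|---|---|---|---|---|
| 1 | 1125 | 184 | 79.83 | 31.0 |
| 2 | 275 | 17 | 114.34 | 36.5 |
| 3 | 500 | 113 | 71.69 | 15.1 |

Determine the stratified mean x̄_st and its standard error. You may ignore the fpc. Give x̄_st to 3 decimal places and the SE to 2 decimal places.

x̄_st ≈ 82.683, SE ≈ 1.90

x̄_st = Σ W_h x̄_h = (1125·79.83 + 275·114.34 + 500·71.69)/1900 = 82.68276
V̂(x̄_st) = Σ W_h² s_h²/n_h, with W_h = N_h/N and N = 1900:
  stratum 1: (1125/1900)²·31.0²/184 = 1.83106
  stratum 2: (275/1900)²·36.5²/17 = 1.6417
  stratum 3: (500/1900)²·15.1²/113 = 0.139736
V̂(x̄_st) = 3.6125
SE(x̄_st) = √3.6125 = 1.90066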